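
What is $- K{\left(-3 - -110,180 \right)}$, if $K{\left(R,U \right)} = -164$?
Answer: $164$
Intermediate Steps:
$- K{\left(-3 - -110,180 \right)} = \left(-1\right) \left(-164\right) = 164$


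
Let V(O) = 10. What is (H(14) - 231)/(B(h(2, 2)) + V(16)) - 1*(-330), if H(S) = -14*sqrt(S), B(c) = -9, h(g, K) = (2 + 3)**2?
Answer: 99 - 14*sqrt(14) ≈ 46.617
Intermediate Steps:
h(g, K) = 25 (h(g, K) = 5**2 = 25)
(H(14) - 231)/(B(h(2, 2)) + V(16)) - 1*(-330) = (-14*sqrt(14) - 231)/(-9 + 10) - 1*(-330) = (-231 - 14*sqrt(14))/1 + 330 = (-231 - 14*sqrt(14))*1 + 330 = (-231 - 14*sqrt(14)) + 330 = 99 - 14*sqrt(14)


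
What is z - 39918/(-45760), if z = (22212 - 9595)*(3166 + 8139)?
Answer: 3263493052759/22880 ≈ 1.4264e+8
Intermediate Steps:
z = 142635185 (z = 12617*11305 = 142635185)
z - 39918/(-45760) = 142635185 - 39918/(-45760) = 142635185 - 39918*(-1)/45760 = 142635185 - 1*(-19959/22880) = 142635185 + 19959/22880 = 3263493052759/22880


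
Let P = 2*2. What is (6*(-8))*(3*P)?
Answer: -576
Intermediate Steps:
P = 4
(6*(-8))*(3*P) = (6*(-8))*(3*4) = -48*12 = -576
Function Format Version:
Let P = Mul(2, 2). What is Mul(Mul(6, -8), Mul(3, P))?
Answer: -576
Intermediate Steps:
P = 4
Mul(Mul(6, -8), Mul(3, P)) = Mul(Mul(6, -8), Mul(3, 4)) = Mul(-48, 12) = -576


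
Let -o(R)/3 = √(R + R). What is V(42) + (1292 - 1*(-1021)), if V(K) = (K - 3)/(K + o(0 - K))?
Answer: 46273/20 + 13*I*√21/140 ≈ 2313.6 + 0.42552*I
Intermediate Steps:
o(R) = -3*√2*√R (o(R) = -3*√(R + R) = -3*√2*√R)
V(K) = (-3 + K)/(K - 3*√2*√(-K)) (V(K) = (K - 3)/(K - 3*√2*√(0 - K)) = (-3 + K)/(K - 3*√2*√(-K)))
V(42) + (1292 - 1*(-1021)) = (-3 + 42)/(42 - 3*√2*√(-1*42)) + (1292 - 1*(-1021)) = 39/(42 - 3*√2*√(-42)) + (1292 + 1021) = 39/(42 - 3*√2*I*√42) + 2313 = 39/(42 - 6*I*√21) + 2313 = 2313 + 39/(42 - 6*I*√21)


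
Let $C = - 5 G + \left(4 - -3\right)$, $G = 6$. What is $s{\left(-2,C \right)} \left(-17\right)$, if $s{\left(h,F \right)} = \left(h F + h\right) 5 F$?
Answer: $86020$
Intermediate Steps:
$C = -23$ ($C = \left(-5\right) 6 + \left(4 - -3\right) = -30 + \left(4 + 3\right) = -30 + 7 = -23$)
$s{\left(h,F \right)} = F \left(5 h + 5 F h\right)$ ($s{\left(h,F \right)} = \left(F h + h\right) 5 F = \left(h + F h\right) 5 F = \left(5 h + 5 F h\right) F = F \left(5 h + 5 F h\right)$)
$s{\left(-2,C \right)} \left(-17\right) = 5 \left(-23\right) \left(-2\right) \left(1 - 23\right) \left(-17\right) = 5 \left(-23\right) \left(-2\right) \left(-22\right) \left(-17\right) = \left(-5060\right) \left(-17\right) = 86020$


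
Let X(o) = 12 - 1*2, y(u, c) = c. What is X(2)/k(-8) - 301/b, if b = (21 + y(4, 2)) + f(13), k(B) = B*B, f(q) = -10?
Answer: -9567/416 ≈ -22.998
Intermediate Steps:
k(B) = B²
X(o) = 10 (X(o) = 12 - 2 = 10)
b = 13 (b = (21 + 2) - 10 = 23 - 10 = 13)
X(2)/k(-8) - 301/b = 10/((-8)²) - 301/13 = 10/64 - 301*1/13 = 10*(1/64) - 301/13 = 5/32 - 301/13 = -9567/416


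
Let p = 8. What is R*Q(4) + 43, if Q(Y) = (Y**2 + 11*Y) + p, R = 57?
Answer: 3919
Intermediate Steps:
Q(Y) = 8 + Y**2 + 11*Y (Q(Y) = (Y**2 + 11*Y) + 8 = 8 + Y**2 + 11*Y)
R*Q(4) + 43 = 57*(8 + 4**2 + 11*4) + 43 = 57*(8 + 16 + 44) + 43 = 57*68 + 43 = 3876 + 43 = 3919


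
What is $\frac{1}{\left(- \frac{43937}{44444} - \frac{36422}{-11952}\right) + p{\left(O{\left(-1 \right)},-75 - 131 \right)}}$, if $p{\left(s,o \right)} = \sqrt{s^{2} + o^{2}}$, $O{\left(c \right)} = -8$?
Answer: $- \frac{9076825286039448}{187358365364281585151} + \frac{220443591062044800 \sqrt{17}}{187358365364281585151} \approx 0.0048027$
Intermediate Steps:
$p{\left(s,o \right)} = \sqrt{o^{2} + s^{2}}$
$\frac{1}{\left(- \frac{43937}{44444} - \frac{36422}{-11952}\right) + p{\left(O{\left(-1 \right)},-75 - 131 \right)}} = \frac{1}{\left(- \frac{43937}{44444} - \frac{36422}{-11952}\right) + \sqrt{\left(-75 - 131\right)^{2} + \left(-8\right)^{2}}} = \frac{1}{\left(\left(-43937\right) \frac{1}{44444} - - \frac{18211}{5976}\right) + \sqrt{\left(-206\right)^{2} + 64}} = \frac{1}{\left(- \frac{43937}{44444} + \frac{18211}{5976}\right) + \sqrt{42436 + 64}} = \frac{1}{\frac{136700543}{66399336} + \sqrt{42500}} = \frac{1}{\frac{136700543}{66399336} + 50 \sqrt{17}}$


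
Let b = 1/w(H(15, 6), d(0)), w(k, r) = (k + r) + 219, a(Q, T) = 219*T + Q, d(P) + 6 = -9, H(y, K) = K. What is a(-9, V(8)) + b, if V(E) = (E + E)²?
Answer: 11771551/210 ≈ 56055.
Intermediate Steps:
V(E) = 4*E² (V(E) = (2*E)² = 4*E²)
d(P) = -15 (d(P) = -6 - 9 = -15)
a(Q, T) = Q + 219*T
w(k, r) = 219 + k + r
b = 1/210 (b = 1/(219 + 6 - 15) = 1/210 ≈ 0.0047619)
a(-9, V(8)) + b = (-9 + 219*(4*8²)) + 1/210 = (-9 + 219*(4*64)) + 1/210 = (-9 + 219*256) + 1/210 = (-9 + 56064) + 1/210 = 56055 + 1/210 = 11771551/210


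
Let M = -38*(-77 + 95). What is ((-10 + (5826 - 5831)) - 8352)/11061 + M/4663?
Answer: -15527015/17192481 ≈ -0.90313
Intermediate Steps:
M = -684 (M = -38*18 = -684)
((-10 + (5826 - 5831)) - 8352)/11061 + M/4663 = ((-10 + (5826 - 5831)) - 8352)/11061 - 684/4663 = ((-10 - 5) - 8352)*(1/11061) - 684*1/4663 = (-15 - 8352)*(1/11061) - 684/4663 = -8367*1/11061 - 684/4663 = -2789/3687 - 684/4663 = -15527015/17192481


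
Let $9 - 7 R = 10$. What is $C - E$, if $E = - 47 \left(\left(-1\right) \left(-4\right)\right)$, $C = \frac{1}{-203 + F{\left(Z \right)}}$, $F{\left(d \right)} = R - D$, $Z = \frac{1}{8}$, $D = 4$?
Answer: $\frac{272593}{1450} \approx 188.0$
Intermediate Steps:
$R = - \frac{1}{7}$ ($R = \frac{9}{7} - \frac{10}{7} = - \frac{1}{7} \approx -0.14286$)
$Z = \frac{1}{8} \approx 0.125$
$F{\left(d \right)} = - \frac{29}{7}$ ($F{\left(d \right)} = - \frac{1}{7} - 4 = - \frac{29}{7}$)
$C = - \frac{7}{1450}$ ($C = \frac{1}{-203 - \frac{29}{7}} = \frac{1}{- \frac{1450}{7}} = - \frac{7}{1450} \approx -0.0048276$)
$E = -188$ ($E = \left(-47\right) 4 = -188$)
$C - E = - \frac{7}{1450} - -188 = - \frac{7}{1450} + 188 = \frac{272593}{1450}$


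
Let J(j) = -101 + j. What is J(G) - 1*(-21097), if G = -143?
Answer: 20853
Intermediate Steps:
J(G) - 1*(-21097) = (-101 - 143) - 1*(-21097) = -244 + 21097 = 20853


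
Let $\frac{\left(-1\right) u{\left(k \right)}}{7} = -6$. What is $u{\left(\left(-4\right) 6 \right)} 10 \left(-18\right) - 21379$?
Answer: $-28939$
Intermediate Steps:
$u{\left(k \right)} = 42$ ($u{\left(k \right)} = \left(-7\right) \left(-6\right) = 42$)
$u{\left(\left(-4\right) 6 \right)} 10 \left(-18\right) - 21379 = 42 \cdot 10 \left(-18\right) - 21379 = 420 \left(-18\right) - 21379 = -7560 - 21379 = -28939$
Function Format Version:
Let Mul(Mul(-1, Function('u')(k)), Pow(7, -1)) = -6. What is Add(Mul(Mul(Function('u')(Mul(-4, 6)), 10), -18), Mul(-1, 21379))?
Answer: -28939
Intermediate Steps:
Function('u')(k) = 42 (Function('u')(k) = Mul(-7, -6) = 42)
Add(Mul(Mul(Function('u')(Mul(-4, 6)), 10), -18), Mul(-1, 21379)) = Add(Mul(Mul(42, 10), -18), Mul(-1, 21379)) = Add(Mul(420, -18), -21379) = Add(-7560, -21379) = -28939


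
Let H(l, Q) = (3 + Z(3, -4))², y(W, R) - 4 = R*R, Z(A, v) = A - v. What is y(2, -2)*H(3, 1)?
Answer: 800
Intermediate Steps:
y(W, R) = 4 + R² (y(W, R) = 4 + R*R = 4 + R²)
H(l, Q) = 100 (H(l, Q) = (3 + (3 - 1*(-4)))² = (3 + (3 + 4))² = (3 + 7)² = 10² = 100)
y(2, -2)*H(3, 1) = (4 + (-2)²)*100 = (4 + 4)*100 = 8*100 = 800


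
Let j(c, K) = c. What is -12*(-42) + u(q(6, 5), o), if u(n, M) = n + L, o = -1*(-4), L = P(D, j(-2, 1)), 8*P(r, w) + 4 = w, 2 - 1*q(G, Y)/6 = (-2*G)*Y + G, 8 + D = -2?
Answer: 3357/4 ≈ 839.25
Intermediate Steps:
D = -10 (D = -8 - 2 = -10)
q(G, Y) = 12 - 6*G + 12*G*Y (q(G, Y) = 12 - 6*((-2*G)*Y + G) = 12 - 6*(-2*G*Y + G) = 12 - 6*(G - 2*G*Y) = 12 + (-6*G + 12*G*Y) = 12 - 6*G + 12*G*Y)
P(r, w) = -½ + w/8
L = -¾ (L = -½ + (⅛)*(-2) = -½ - ¼ = -¾ ≈ -0.75000)
o = 4
u(n, M) = -¾ + n (u(n, M) = n - ¾ = -¾ + n)
-12*(-42) + u(q(6, 5), o) = -12*(-42) + (-¾ + (12 - 6*6 + 12*6*5)) = 504 + (-¾ + (12 - 36 + 360)) = 504 + (-¾ + 336) = 504 + 1341/4 = 3357/4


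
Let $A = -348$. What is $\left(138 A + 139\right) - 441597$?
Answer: $-489482$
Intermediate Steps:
$\left(138 A + 139\right) - 441597 = \left(138 \left(-348\right) + 139\right) - 441597 = \left(-48024 + 139\right) - 441597 = -47885 - 441597 = -489482$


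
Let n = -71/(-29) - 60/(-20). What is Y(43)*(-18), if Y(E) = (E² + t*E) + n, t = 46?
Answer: -2000538/29 ≈ -68984.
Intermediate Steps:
n = 158/29 (n = -71*(-1/29) - 60*(-1/20) = 71/29 + 3 = 158/29 ≈ 5.4483)
Y(E) = 158/29 + E² + 46*E (Y(E) = (E² + 46*E) + 158/29 = 158/29 + E² + 46*E)
Y(43)*(-18) = (158/29 + 43² + 46*43)*(-18) = (158/29 + 1849 + 1978)*(-18) = (111141/29)*(-18) = -2000538/29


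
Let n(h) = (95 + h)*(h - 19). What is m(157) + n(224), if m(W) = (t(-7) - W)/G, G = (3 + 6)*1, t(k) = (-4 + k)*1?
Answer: 196129/3 ≈ 65376.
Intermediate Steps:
t(k) = -4 + k
n(h) = (-19 + h)*(95 + h) (n(h) = (95 + h)*(-19 + h) = (-19 + h)*(95 + h))
G = 9 (G = 9*1 = 9)
m(W) = -11/9 - W/9 (m(W) = ((-4 - 7) - W)/9 = (-11 - W)*(1/9) = -11/9 - W/9)
m(157) + n(224) = (-11/9 - 1/9*157) + (-1805 + 224**2 + 76*224) = (-11/9 - 157/9) + (-1805 + 50176 + 17024) = -56/3 + 65395 = 196129/3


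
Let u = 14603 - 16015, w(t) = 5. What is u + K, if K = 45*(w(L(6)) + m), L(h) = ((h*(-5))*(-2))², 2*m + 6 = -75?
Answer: -6019/2 ≈ -3009.5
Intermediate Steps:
m = -81/2 (m = -3 + (½)*(-75) = -3 - 75/2 = -81/2 ≈ -40.500)
L(h) = 100*h² (L(h) = (-5*h*(-2))² = (10*h)² = 100*h²)
u = -1412
K = -3195/2 (K = 45*(5 - 81/2) = 45*(-71/2) = -3195/2 ≈ -1597.5)
u + K = -1412 - 3195/2 = -6019/2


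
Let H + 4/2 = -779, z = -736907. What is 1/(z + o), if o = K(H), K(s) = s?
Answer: -1/737688 ≈ -1.3556e-6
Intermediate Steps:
H = -781 (H = -2 - 779 = -781)
o = -781
1/(z + o) = 1/(-736907 - 781) = 1/(-737688) = -1/737688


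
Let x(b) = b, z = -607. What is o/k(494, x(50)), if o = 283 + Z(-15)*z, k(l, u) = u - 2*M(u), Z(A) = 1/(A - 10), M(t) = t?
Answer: -3841/625 ≈ -6.1456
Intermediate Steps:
Z(A) = 1/(-10 + A)
k(l, u) = -u (k(l, u) = u - 2*u = -u)
o = 7682/25 (o = 283 - 607/(-10 - 15) = 283 - 607/(-25) = 283 - 1/25*(-607) = 283 + 607/25 = 7682/25 ≈ 307.28)
o/k(494, x(50)) = 7682/(25*((-1*50))) = (7682/25)/(-50) = (7682/25)*(-1/50) = -3841/625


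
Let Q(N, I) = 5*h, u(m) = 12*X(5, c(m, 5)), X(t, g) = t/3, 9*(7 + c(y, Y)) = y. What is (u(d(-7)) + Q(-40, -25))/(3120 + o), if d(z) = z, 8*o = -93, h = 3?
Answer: 280/24867 ≈ 0.011260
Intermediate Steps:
o = -93/8 (o = (⅛)*(-93) = -93/8 ≈ -11.625)
c(y, Y) = -7 + y/9
X(t, g) = t/3 (X(t, g) = t*(⅓) = t/3)
u(m) = 20 (u(m) = 12*((⅓)*5) = 12*(5/3) = 20)
Q(N, I) = 15 (Q(N, I) = 5*3 = 15)
(u(d(-7)) + Q(-40, -25))/(3120 + o) = (20 + 15)/(3120 - 93/8) = 35/(24867/8) = 35*(8/24867) = 280/24867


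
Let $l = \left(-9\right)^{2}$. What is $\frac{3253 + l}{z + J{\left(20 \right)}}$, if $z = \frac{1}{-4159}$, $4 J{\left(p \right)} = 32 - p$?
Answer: $\frac{6933053}{6238} \approx 1111.4$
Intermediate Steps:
$J{\left(p \right)} = 8 - \frac{p}{4}$ ($J{\left(p \right)} = \frac{32 - p}{4} = 8 - \frac{p}{4}$)
$z = - \frac{1}{4159} \approx -0.00024044$
$l = 81$
$\frac{3253 + l}{z + J{\left(20 \right)}} = \frac{3253 + 81}{- \frac{1}{4159} + \left(8 - 5\right)} = \frac{3334}{- \frac{1}{4159} + \left(8 - 5\right)} = \frac{3334}{- \frac{1}{4159} + 3} = \frac{3334}{\frac{12476}{4159}} = 3334 \cdot \frac{4159}{12476} = \frac{6933053}{6238}$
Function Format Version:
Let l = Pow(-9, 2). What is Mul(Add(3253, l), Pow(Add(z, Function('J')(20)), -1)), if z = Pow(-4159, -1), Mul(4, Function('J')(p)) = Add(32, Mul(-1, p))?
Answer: Rational(6933053, 6238) ≈ 1111.4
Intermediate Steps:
Function('J')(p) = Add(8, Mul(Rational(-1, 4), p)) (Function('J')(p) = Mul(Rational(1, 4), Add(32, Mul(-1, p))) = Add(8, Mul(Rational(-1, 4), p)))
z = Rational(-1, 4159) ≈ -0.00024044
l = 81
Mul(Add(3253, l), Pow(Add(z, Function('J')(20)), -1)) = Mul(Add(3253, 81), Pow(Add(Rational(-1, 4159), Add(8, Mul(Rational(-1, 4), 20))), -1)) = Mul(3334, Pow(Add(Rational(-1, 4159), Add(8, -5)), -1)) = Mul(3334, Pow(Add(Rational(-1, 4159), 3), -1)) = Mul(3334, Pow(Rational(12476, 4159), -1)) = Mul(3334, Rational(4159, 12476)) = Rational(6933053, 6238)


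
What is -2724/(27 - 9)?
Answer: -454/3 ≈ -151.33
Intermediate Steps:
-2724/(27 - 9) = -2724/18 = -2724*1/18 = -454/3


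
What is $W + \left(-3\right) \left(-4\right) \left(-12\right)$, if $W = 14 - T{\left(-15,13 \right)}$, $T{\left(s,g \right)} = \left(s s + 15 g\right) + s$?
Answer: $-535$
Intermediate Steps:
$T{\left(s,g \right)} = s + s^{2} + 15 g$ ($T{\left(s,g \right)} = \left(s^{2} + 15 g\right) + s = s + s^{2} + 15 g$)
$W = -391$ ($W = 14 - \left(-15 + \left(-15\right)^{2} + 15 \cdot 13\right) = 14 - \left(-15 + 225 + 195\right) = 14 - 405 = -391$)
$W + \left(-3\right) \left(-4\right) \left(-12\right) = -391 + \left(-3\right) \left(-4\right) \left(-12\right) = -391 + 12 \left(-12\right) = -391 - 144 = -535$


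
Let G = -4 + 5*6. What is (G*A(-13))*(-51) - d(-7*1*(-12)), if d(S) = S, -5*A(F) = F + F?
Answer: -34896/5 ≈ -6979.2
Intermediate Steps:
G = 26 (G = -4 + 30 = 26)
A(F) = -2*F/5 (A(F) = -(F + F)/5 = -2*F/5)
(G*A(-13))*(-51) - d(-7*1*(-12)) = (26*(-⅖*(-13)))*(-51) - (-7*1)*(-12) = (26*(26/5))*(-51) - (-7)*(-12) = (676/5)*(-51) - 1*84 = -34476/5 - 84 = -34896/5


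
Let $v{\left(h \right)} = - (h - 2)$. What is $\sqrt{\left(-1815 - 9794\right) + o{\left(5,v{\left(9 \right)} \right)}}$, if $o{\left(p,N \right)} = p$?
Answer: $2 i \sqrt{2901} \approx 107.72 i$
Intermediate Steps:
$v{\left(h \right)} = 2 - h$ ($v{\left(h \right)} = - (-2 + h) = 2 - h$)
$\sqrt{\left(-1815 - 9794\right) + o{\left(5,v{\left(9 \right)} \right)}} = \sqrt{\left(-1815 - 9794\right) + 5} = \sqrt{-11609 + 5} = \sqrt{-11604} = 2 i \sqrt{2901}$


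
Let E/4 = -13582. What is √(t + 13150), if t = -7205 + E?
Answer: I*√48383 ≈ 219.96*I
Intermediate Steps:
E = -54328 (E = 4*(-13582) = -54328)
t = -61533 (t = -7205 - 54328 = -61533)
√(t + 13150) = √(-61533 + 13150) = √(-48383) = I*√48383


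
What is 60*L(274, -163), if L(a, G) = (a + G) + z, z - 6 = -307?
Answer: -11400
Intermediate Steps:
z = -301 (z = 6 - 307 = -301)
L(a, G) = -301 + G + a (L(a, G) = (a + G) - 301 = (G + a) - 301 = -301 + G + a)
60*L(274, -163) = 60*(-301 - 163 + 274) = 60*(-190) = -11400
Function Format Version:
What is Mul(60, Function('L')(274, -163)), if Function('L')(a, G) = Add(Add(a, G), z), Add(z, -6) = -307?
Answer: -11400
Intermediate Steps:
z = -301 (z = Add(6, -307) = -301)
Function('L')(a, G) = Add(-301, G, a) (Function('L')(a, G) = Add(Add(a, G), -301) = Add(Add(G, a), -301) = Add(-301, G, a))
Mul(60, Function('L')(274, -163)) = Mul(60, Add(-301, -163, 274)) = Mul(60, -190) = -11400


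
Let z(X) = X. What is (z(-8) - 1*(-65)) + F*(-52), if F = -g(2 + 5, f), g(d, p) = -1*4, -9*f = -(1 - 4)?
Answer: -151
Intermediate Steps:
f = -⅓ (f = -(-1)*(1 - 4)/9 = -(-1)*(-3)/9 = -⅑*3 = -⅓ ≈ -0.33333)
g(d, p) = -4
F = 4 (F = -1*(-4) = 4)
(z(-8) - 1*(-65)) + F*(-52) = (-8 - 1*(-65)) + 4*(-52) = (-8 + 65) - 208 = 57 - 208 = -151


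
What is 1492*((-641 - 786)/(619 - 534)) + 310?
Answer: -2102734/85 ≈ -24738.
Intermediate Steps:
1492*((-641 - 786)/(619 - 534)) + 310 = 1492*(-1427/85) + 310 = -2129084/85 + 310 = -2102734/85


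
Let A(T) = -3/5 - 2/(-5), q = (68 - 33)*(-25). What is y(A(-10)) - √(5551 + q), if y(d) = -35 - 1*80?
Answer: -115 - 2*√1169 ≈ -183.38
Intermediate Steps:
q = -875 (q = 35*(-25) = -875)
A(T) = -⅕ (A(T) = -3*⅕ - 2*(-⅕) = -⅗ + ⅖ = -⅕)
y(d) = -115 (y(d) = -35 - 80 = -115)
y(A(-10)) - √(5551 + q) = -115 - √(5551 - 875) = -115 - √4676 = -115 - 2*√1169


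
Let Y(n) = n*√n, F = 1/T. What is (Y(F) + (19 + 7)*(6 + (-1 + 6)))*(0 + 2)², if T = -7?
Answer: 1144 - 4*I*√7/49 ≈ 1144.0 - 0.21598*I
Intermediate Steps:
F = -⅐ (F = 1/(-7) = -⅐ ≈ -0.14286)
Y(n) = n^(3/2)
(Y(F) + (19 + 7)*(6 + (-1 + 6)))*(0 + 2)² = ((-⅐)^(3/2) + (19 + 7)*(6 + (-1 + 6)))*(0 + 2)² = (-I*√7/49 + 26*(6 + 5))*2² = (-I*√7/49 + 26*11)*4 = (-I*√7/49 + 286)*4 = (286 - I*√7/49)*4 = 1144 - 4*I*√7/49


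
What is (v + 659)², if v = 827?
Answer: 2208196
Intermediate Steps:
(v + 659)² = (827 + 659)² = 1486² = 2208196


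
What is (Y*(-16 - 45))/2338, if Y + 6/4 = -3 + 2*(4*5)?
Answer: -4331/4676 ≈ -0.92622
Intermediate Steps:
Y = 71/2 (Y = -3/2 + (-3 + 2*(4*5)) = -3/2 + (-3 + 2*20) = -3/2 + (-3 + 40) = -3/2 + 37 = 71/2 ≈ 35.500)
(Y*(-16 - 45))/2338 = (71*(-16 - 45)/2)/2338 = ((71/2)*(-61))*(1/2338) = -4331/2*1/2338 = -4331/4676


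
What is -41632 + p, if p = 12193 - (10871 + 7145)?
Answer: -47455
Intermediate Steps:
p = -5823 (p = 12193 - 1*18016 = 12193 - 18016 = -5823)
-41632 + p = -41632 - 5823 = -47455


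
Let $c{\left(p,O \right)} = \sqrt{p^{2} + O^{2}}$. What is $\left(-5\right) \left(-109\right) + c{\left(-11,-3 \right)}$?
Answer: $545 + \sqrt{130} \approx 556.4$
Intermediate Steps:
$c{\left(p,O \right)} = \sqrt{O^{2} + p^{2}}$
$\left(-5\right) \left(-109\right) + c{\left(-11,-3 \right)} = \left(-5\right) \left(-109\right) + \sqrt{\left(-3\right)^{2} + \left(-11\right)^{2}} = 545 + \sqrt{9 + 121} = 545 + \sqrt{130}$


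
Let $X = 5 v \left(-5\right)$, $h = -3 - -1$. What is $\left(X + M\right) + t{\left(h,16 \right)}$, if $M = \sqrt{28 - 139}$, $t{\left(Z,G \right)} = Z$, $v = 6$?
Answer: $-152 + i \sqrt{111} \approx -152.0 + 10.536 i$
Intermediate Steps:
$h = -2$ ($h = -3 + 1 = -2$)
$M = i \sqrt{111}$ ($M = \sqrt{-111} = i \sqrt{111} \approx 10.536 i$)
$X = -150$ ($X = 5 \cdot 6 \left(-5\right) = 30 \left(-5\right) = -150$)
$\left(X + M\right) + t{\left(h,16 \right)} = \left(-150 + i \sqrt{111}\right) - 2 = -152 + i \sqrt{111}$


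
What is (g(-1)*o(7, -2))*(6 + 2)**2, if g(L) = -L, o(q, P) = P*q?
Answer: -896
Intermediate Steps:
(g(-1)*o(7, -2))*(6 + 2)**2 = ((-1*(-1))*(-2*7))*(6 + 2)**2 = (1*(-14))*8**2 = -14*64 = -896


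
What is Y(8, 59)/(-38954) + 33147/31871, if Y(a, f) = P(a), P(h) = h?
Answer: 22257815/21405223 ≈ 1.0398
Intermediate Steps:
Y(a, f) = a
Y(8, 59)/(-38954) + 33147/31871 = 8/(-38954) + 33147/31871 = 8*(-1/38954) + 33147*(1/31871) = -4/19477 + 1143/1099 = 22257815/21405223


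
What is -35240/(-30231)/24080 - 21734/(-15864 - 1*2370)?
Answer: 21975248759/18435649806 ≈ 1.1920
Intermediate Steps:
-35240/(-30231)/24080 - 21734/(-15864 - 1*2370) = -35240*(-1/30231)*(1/24080) - 21734/(-15864 - 2370) = (35240/30231)*(1/24080) - 21734/(-18234) = 881/18199062 - 21734*(-1/18234) = 881/18199062 + 10867/9117 = 21975248759/18435649806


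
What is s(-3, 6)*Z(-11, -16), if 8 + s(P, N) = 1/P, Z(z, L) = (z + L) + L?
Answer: 1075/3 ≈ 358.33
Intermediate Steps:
Z(z, L) = z + 2*L (Z(z, L) = (L + z) + L = z + 2*L)
s(P, N) = -8 + 1/P
s(-3, 6)*Z(-11, -16) = (-8 + 1/(-3))*(-11 + 2*(-16)) = (-8 - ⅓)*(-11 - 32) = -25/3*(-43) = 1075/3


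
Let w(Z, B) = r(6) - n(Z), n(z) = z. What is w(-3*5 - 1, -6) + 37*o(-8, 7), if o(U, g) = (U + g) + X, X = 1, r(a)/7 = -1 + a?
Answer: 51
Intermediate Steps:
r(a) = -7 + 7*a (r(a) = 7*(-1 + a) = -7 + 7*a)
o(U, g) = 1 + U + g (o(U, g) = (U + g) + 1 = 1 + U + g)
w(Z, B) = 35 - Z (w(Z, B) = (-7 + 7*6) - Z = (-7 + 42) - Z = 35 - Z)
w(-3*5 - 1, -6) + 37*o(-8, 7) = (35 - (-3*5 - 1)) + 37*(1 - 8 + 7) = (35 - (-15 - 1)) + 37*0 = (35 - 1*(-16)) + 0 = (35 + 16) + 0 = 51 + 0 = 51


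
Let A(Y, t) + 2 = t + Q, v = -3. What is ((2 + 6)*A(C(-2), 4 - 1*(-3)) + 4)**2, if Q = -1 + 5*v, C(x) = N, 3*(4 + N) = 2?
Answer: 7056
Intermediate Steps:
N = -10/3 (N = -4 + (1/3)*2 = -4 + 2/3 = -10/3 ≈ -3.3333)
C(x) = -10/3
Q = -16 (Q = -1 + 5*(-3) = -1 - 15 = -16)
A(Y, t) = -18 + t (A(Y, t) = -2 + (t - 16) = -2 + (-16 + t) = -18 + t)
((2 + 6)*A(C(-2), 4 - 1*(-3)) + 4)**2 = ((2 + 6)*(-18 + (4 - 1*(-3))) + 4)**2 = (8*(-18 + (4 + 3)) + 4)**2 = (8*(-18 + 7) + 4)**2 = (8*(-11) + 4)**2 = (-88 + 4)**2 = (-84)**2 = 7056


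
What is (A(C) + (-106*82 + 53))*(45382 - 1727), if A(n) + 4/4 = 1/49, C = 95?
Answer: -18481737145/49 ≈ -3.7718e+8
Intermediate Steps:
A(n) = -48/49 (A(n) = -1 + 1/49 = -48/49)
(A(C) + (-106*82 + 53))*(45382 - 1727) = (-48/49 + (-106*82 + 53))*(45382 - 1727) = (-48/49 + (-8692 + 53))*43655 = (-48/49 - 8639)*43655 = -423359/49*43655 = -18481737145/49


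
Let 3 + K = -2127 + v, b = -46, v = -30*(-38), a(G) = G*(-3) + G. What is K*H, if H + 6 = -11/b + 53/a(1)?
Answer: 734580/23 ≈ 31938.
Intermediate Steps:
a(G) = -2*G (a(G) = -3*G + G = -2*G)
v = 1140
K = -990 (K = -3 + (-2127 + 1140) = -3 - 987 = -990)
H = -742/23 (H = -6 + (-11/(-46) + 53/((-2*1))) = -6 + (-11*(-1/46) + 53/(-2)) = -6 + (11/46 + 53*(-1/2)) = -6 + (11/46 - 53/2) = -6 - 604/23 = -742/23 ≈ -32.261)
K*H = -990*(-742/23) = 734580/23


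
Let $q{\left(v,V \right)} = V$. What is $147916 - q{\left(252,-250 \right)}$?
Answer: $148166$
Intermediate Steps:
$147916 - q{\left(252,-250 \right)} = 147916 - -250 = 147916 + 250 = 148166$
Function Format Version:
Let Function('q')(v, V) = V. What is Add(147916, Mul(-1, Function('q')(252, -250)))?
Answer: 148166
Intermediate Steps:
Add(147916, Mul(-1, Function('q')(252, -250))) = Add(147916, Mul(-1, -250)) = Add(147916, 250) = 148166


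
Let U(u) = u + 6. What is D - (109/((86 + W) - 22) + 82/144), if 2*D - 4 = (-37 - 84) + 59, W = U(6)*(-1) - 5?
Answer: -107911/3384 ≈ -31.889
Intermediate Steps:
U(u) = 6 + u
W = -17 (W = (6 + 6)*(-1) - 5 = 12*(-1) - 5 = -12 - 5 = -17)
D = -29 (D = 2 + ((-37 - 84) + 59)/2 = 2 + (-121 + 59)/2 = 2 + (½)*(-62) = 2 - 31 = -29)
D - (109/((86 + W) - 22) + 82/144) = -29 - (109/((86 - 17) - 22) + 82/144) = -29 - (109/(69 - 22) + 82*(1/144)) = -29 - (109/47 + 41/72) = -29 - 1*9775/3384 = -29 - 9775/3384 = -107911/3384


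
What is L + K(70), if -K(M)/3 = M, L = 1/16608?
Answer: -3487679/16608 ≈ -210.00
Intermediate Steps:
L = 1/16608 ≈ 6.0212e-5
K(M) = -3*M
L + K(70) = 1/16608 - 3*70 = 1/16608 - 210 = -3487679/16608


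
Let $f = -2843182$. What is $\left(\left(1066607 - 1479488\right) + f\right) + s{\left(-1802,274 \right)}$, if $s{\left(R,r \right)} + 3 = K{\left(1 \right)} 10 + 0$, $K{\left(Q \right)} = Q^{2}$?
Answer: $-3256056$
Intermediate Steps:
$s{\left(R,r \right)} = 7$ ($s{\left(R,r \right)} = -3 + \left(1^{2} \cdot 10 + 0\right) = -3 + \left(1 \cdot 10 + 0\right) = -3 + \left(10 + 0\right) = -3 + 10 = 7$)
$\left(\left(1066607 - 1479488\right) + f\right) + s{\left(-1802,274 \right)} = \left(\left(1066607 - 1479488\right) - 2843182\right) + 7 = \left(-412881 - 2843182\right) + 7 = -3256063 + 7 = -3256056$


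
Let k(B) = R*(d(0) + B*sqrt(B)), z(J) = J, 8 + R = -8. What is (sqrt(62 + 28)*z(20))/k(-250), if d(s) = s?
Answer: -3*I/1000 ≈ -0.003*I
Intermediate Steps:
R = -16 (R = -8 - 8 = -16)
k(B) = -16*B**(3/2) (k(B) = -16*(0 + B*sqrt(B)) = -16*(0 + B**(3/2)) = -16*B**(3/2))
(sqrt(62 + 28)*z(20))/k(-250) = (sqrt(62 + 28)*20)/((-(-20000)*I*sqrt(10))) = (sqrt(90)*20)/((-(-20000)*I*sqrt(10))) = ((3*sqrt(10))*20)/((20000*I*sqrt(10))) = (60*sqrt(10))*(-I*sqrt(10)/200000) = -3*I/1000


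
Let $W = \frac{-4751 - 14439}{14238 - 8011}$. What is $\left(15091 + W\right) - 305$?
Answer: $\frac{92053232}{6227} \approx 14783.0$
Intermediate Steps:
$W = - \frac{19190}{6227} \approx -3.0817$
$\left(15091 + W\right) - 305 = \left(15091 - \frac{19190}{6227}\right) - 305 = \frac{93952467}{6227} - 305 = \frac{92053232}{6227}$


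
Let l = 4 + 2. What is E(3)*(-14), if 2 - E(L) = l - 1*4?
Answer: 0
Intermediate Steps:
l = 6
E(L) = 0 (E(L) = 2 - (6 - 1*4) = 2 - (6 - 4) = 2 - 1*2 = 2 - 2 = 0)
E(3)*(-14) = 0*(-14) = 0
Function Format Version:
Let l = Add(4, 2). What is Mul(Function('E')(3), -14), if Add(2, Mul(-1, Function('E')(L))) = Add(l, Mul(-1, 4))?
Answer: 0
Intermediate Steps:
l = 6
Function('E')(L) = 0 (Function('E')(L) = Add(2, Mul(-1, Add(6, Mul(-1, 4)))) = Add(2, Mul(-1, Add(6, -4))) = Add(2, Mul(-1, 2)) = Add(2, -2) = 0)
Mul(Function('E')(3), -14) = Mul(0, -14) = 0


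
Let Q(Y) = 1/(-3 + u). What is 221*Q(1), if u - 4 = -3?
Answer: -221/2 ≈ -110.50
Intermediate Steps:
u = 1 (u = 4 - 3 = 1)
Q(Y) = -½ (Q(Y) = 1/(-3 + 1) = 1/(-2) = -½)
221*Q(1) = 221*(-½) = -221/2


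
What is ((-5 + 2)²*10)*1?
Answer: 90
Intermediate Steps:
((-5 + 2)²*10)*1 = ((-3)²*10)*1 = (9*10)*1 = 90*1 = 90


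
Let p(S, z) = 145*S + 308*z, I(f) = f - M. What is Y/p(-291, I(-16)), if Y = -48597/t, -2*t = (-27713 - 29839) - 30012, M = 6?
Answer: 16199/714682774 ≈ 2.2666e-5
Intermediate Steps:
t = 43782 (t = -((-27713 - 29839) - 30012)/2 = -(-57552 - 30012)/2 = -½*(-87564) = 43782)
I(f) = -6 + f (I(f) = f - 1*6 = f - 6 = -6 + f)
Y = -16199/14594 (Y = -48597/43782 = -48597*1/43782 = -16199/14594 ≈ -1.1100)
Y/p(-291, I(-16)) = -16199/(14594*(145*(-291) + 308*(-6 - 16))) = -16199/(14594*(-42195 + 308*(-22))) = -16199/(14594*(-42195 - 6776)) = -16199/14594/(-48971) = -16199/14594*(-1/48971) = 16199/714682774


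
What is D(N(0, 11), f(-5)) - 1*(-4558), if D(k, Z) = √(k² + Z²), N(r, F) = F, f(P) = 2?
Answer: 4558 + 5*√5 ≈ 4569.2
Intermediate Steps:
D(k, Z) = √(Z² + k²)
D(N(0, 11), f(-5)) - 1*(-4558) = √(2² + 11²) - 1*(-4558) = √(4 + 121) + 4558 = √125 + 4558 = 5*√5 + 4558 = 4558 + 5*√5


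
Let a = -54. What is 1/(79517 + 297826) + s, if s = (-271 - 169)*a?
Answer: 8965669681/377343 ≈ 23760.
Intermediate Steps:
s = 23760 (s = (-271 - 169)*(-54) = -440*(-54) = 23760)
1/(79517 + 297826) + s = 1/(79517 + 297826) + 23760 = 1/377343 + 23760 = 8965669681/377343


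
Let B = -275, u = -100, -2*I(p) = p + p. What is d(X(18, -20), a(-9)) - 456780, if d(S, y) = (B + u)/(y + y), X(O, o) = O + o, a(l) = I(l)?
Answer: -2740805/6 ≈ -4.5680e+5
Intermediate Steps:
I(p) = -p (I(p) = -(p + p)/2 = -p)
a(l) = -l
d(S, y) = -375/(2*y) (d(S, y) = (-275 - 100)/(y + y) = -375*1/(2*y) = -375/(2*y))
d(X(18, -20), a(-9)) - 456780 = -375/(2*((-1*(-9)))) - 456780 = -375/2/9 - 456780 = -375/2*⅑ - 456780 = -125/6 - 456780 = -2740805/6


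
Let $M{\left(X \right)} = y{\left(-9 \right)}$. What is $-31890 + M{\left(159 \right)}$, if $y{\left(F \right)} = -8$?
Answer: $-31898$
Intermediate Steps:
$M{\left(X \right)} = -8$
$-31890 + M{\left(159 \right)} = -31890 - 8 = -31898$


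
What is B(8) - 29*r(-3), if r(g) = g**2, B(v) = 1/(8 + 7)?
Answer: -3914/15 ≈ -260.93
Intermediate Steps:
B(v) = 1/15
B(8) - 29*r(-3) = 1/15 - 29*(-3)**2 = 1/15 - 29*9 = 1/15 - 261 = -3914/15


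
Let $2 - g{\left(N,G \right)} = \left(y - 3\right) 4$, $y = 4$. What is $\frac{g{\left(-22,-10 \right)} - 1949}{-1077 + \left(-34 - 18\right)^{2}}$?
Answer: $- \frac{1951}{1627} \approx -1.1991$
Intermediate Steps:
$g{\left(N,G \right)} = -2$ ($g{\left(N,G \right)} = 2 - \left(4 - 3\right) 4 = 2 - 1 \cdot 4 = 2 - 4 = -2$)
$\frac{g{\left(-22,-10 \right)} - 1949}{-1077 + \left(-34 - 18\right)^{2}} = \frac{-2 - 1949}{-1077 + \left(-34 - 18\right)^{2}} = - \frac{1951}{-1077 + \left(-52\right)^{2}} = - \frac{1951}{-1077 + 2704} = - \frac{1951}{1627}$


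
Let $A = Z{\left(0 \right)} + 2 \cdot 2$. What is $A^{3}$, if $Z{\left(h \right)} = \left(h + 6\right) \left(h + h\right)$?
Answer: $64$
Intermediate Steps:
$Z{\left(h \right)} = 2 h \left(6 + h\right)$ ($Z{\left(h \right)} = \left(6 + h\right) 2 h = 2 h \left(6 + h\right)$)
$A = 4$ ($A = 2 \cdot 0 \left(6 + 0\right) + 2 \cdot 2 = 2 \cdot 0 \cdot 6 + 4 = 0 + 4 = 4$)
$A^{3} = 4^{3} = 64$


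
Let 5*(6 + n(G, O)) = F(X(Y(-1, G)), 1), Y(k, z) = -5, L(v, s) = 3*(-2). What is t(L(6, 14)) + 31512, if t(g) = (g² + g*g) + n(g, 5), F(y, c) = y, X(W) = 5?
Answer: 31579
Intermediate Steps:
L(v, s) = -6
n(G, O) = -5 (n(G, O) = -6 + (⅕)*5 = -6 + 1 = -5)
t(g) = -5 + 2*g² (t(g) = (g² + g*g) - 5 = (g² + g²) - 5 = 2*g² - 5 = -5 + 2*g²)
t(L(6, 14)) + 31512 = (-5 + 2*(-6)²) + 31512 = (-5 + 2*36) + 31512 = (-5 + 72) + 31512 = 67 + 31512 = 31579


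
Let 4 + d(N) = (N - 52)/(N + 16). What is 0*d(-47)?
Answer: 0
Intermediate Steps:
d(N) = -4 + (-52 + N)/(16 + N) (d(N) = -4 + (N - 52)/(N + 16) = -4 + (-52 + N)/(16 + N))
0*d(-47) = 0*((-116 - 3*(-47))/(16 - 47)) = 0*((-116 + 141)/(-31)) = 0*(-1/31*25) = 0*(-25/31) = 0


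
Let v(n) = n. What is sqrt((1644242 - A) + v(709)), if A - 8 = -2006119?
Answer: sqrt(3651062) ≈ 1910.8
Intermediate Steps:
A = -2006111 (A = 8 - 2006119 = -2006111)
sqrt((1644242 - A) + v(709)) = sqrt((1644242 - 1*(-2006111)) + 709) = sqrt((1644242 + 2006111) + 709) = sqrt(3650353 + 709) = sqrt(3651062)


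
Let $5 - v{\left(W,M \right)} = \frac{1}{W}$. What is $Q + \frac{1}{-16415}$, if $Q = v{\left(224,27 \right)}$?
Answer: $\frac{2624023}{525280} \approx 4.9955$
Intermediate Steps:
$v{\left(W,M \right)} = 5 - \frac{1}{W}$
$Q = \frac{1119}{224}$ ($Q = 5 - \frac{1}{224} = \frac{1119}{224} \approx 4.9955$)
$Q + \frac{1}{-16415} = \frac{1119}{224} + \frac{1}{-16415} = \frac{1119}{224} - \frac{1}{16415} = \frac{2624023}{525280}$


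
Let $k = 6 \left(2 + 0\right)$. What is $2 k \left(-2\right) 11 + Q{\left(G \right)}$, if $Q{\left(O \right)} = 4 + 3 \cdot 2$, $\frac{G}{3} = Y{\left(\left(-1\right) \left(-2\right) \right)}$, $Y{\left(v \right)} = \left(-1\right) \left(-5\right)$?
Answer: $-518$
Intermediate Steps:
$Y{\left(v \right)} = 5$
$k = 12$ ($k = 6 \cdot 2 = 12$)
$G = 15$ ($G = 3 \cdot 5 = 15$)
$Q{\left(O \right)} = 10$ ($Q{\left(O \right)} = 4 + 6 = 10$)
$2 k \left(-2\right) 11 + Q{\left(G \right)} = 2 \cdot 12 \left(-2\right) 11 + 10 = 24 \left(-2\right) 11 + 10 = \left(-48\right) 11 + 10 = -528 + 10 = -518$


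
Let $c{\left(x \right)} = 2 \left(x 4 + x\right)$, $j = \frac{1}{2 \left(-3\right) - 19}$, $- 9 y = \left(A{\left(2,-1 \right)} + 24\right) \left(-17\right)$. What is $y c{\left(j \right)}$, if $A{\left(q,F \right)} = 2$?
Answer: $- \frac{884}{45} \approx -19.644$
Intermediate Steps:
$y = \frac{442}{9}$ ($y = - \frac{\left(2 + 24\right) \left(-17\right)}{9} = - \frac{26 \left(-17\right)}{9} = \left(- \frac{1}{9}\right) \left(-442\right) = \frac{442}{9} \approx 49.111$)
$j = - \frac{1}{25}$ ($j = \frac{1}{-6 - 19} = \frac{1}{-25} = - \frac{1}{25} \approx -0.04$)
$c{\left(x \right)} = 10 x$ ($c{\left(x \right)} = 2 \left(4 x + x\right) = 2 \cdot 5 x = 10 x$)
$y c{\left(j \right)} = \frac{442 \cdot 10 \left(- \frac{1}{25}\right)}{9} = \frac{442}{9} \left(- \frac{2}{5}\right) = - \frac{884}{45}$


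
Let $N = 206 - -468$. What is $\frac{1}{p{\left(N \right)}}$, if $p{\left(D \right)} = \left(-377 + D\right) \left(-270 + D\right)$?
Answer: $\frac{1}{119988} \approx 8.3342 \cdot 10^{-6}$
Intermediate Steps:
$N = 674$ ($N = 206 + 468 = 674$)
$\frac{1}{p{\left(N \right)}} = \frac{1}{101790 + 674^{2} - 436078} = \frac{1}{101790 + 454276 - 436078} = \frac{1}{119988}$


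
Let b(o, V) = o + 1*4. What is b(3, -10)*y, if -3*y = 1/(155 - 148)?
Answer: -1/3 ≈ -0.33333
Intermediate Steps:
b(o, V) = 4 + o (b(o, V) = o + 4 = 4 + o)
y = -1/21 (y = -1/(3*(155 - 148)) = -1/3/7 = -1/3*1/7 = -1/21 ≈ -0.047619)
b(3, -10)*y = (4 + 3)*(-1/21) = 7*(-1/21) = -1/3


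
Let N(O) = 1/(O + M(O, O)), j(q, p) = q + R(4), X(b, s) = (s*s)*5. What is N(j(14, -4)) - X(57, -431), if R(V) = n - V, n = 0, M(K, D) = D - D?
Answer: -9288049/10 ≈ -9.2881e+5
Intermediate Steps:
M(K, D) = 0
X(b, s) = 5*s² (X(b, s) = s²*5 = 5*s²)
R(V) = -V (R(V) = 0 - V = -V)
j(q, p) = -4 + q (j(q, p) = q - 1*4 = q - 4 = -4 + q)
N(O) = 1/O (N(O) = 1/(O + 0) = 1/O)
N(j(14, -4)) - X(57, -431) = 1/(-4 + 14) - 5*(-431)² = 1/10 - 5*185761 = ⅒ - 1*928805 = ⅒ - 928805 = -9288049/10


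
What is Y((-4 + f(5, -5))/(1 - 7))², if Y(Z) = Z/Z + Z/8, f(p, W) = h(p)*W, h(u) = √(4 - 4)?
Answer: 169/144 ≈ 1.1736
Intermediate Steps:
h(u) = 0 (h(u) = √0 = 0)
f(p, W) = 0 (f(p, W) = 0*W = 0)
Y(Z) = 1 + Z/8 (Y(Z) = 1 + Z*(⅛) = 1 + Z/8)
Y((-4 + f(5, -5))/(1 - 7))² = (1 + ((-4 + 0)/(1 - 7))/8)² = (1 + (-4/(-6))/8)² = (1 + (-4*(-⅙))/8)² = (1 + (⅛)*(⅔))² = (1 + 1/12)² = (13/12)² = 169/144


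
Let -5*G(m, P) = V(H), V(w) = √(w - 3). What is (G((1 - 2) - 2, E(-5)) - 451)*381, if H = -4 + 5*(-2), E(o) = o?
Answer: -171831 - 381*I*√17/5 ≈ -1.7183e+5 - 314.18*I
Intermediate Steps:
H = -14 (H = -4 - 10 = -14)
V(w) = √(-3 + w)
G(m, P) = -I*√17/5 (G(m, P) = -√(-3 - 14)/5 = -I*√17/5)
(G((1 - 2) - 2, E(-5)) - 451)*381 = (-I*√17/5 - 451)*381 = (-451 - I*√17/5)*381 = -171831 - 381*I*√17/5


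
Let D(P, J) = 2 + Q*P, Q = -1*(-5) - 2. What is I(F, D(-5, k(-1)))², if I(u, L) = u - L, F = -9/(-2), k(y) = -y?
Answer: 1225/4 ≈ 306.25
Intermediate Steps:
F = 9/2 (F = -9*(-½) = 9/2 ≈ 4.5000)
Q = 3 (Q = 5 - 2 = 3)
D(P, J) = 2 + 3*P
I(F, D(-5, k(-1)))² = (9/2 - (2 + 3*(-5)))² = (9/2 - (2 - 15))² = (9/2 - 1*(-13))² = (9/2 + 13)² = (35/2)² = 1225/4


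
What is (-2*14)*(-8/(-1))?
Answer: -224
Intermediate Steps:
(-2*14)*(-8/(-1)) = -(-224)*(-1) = -28*8 = -224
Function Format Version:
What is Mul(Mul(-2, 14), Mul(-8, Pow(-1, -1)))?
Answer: -224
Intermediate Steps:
Mul(Mul(-2, 14), Mul(-8, Pow(-1, -1))) = Mul(-28, Mul(-8, -1)) = Mul(-28, 8) = -224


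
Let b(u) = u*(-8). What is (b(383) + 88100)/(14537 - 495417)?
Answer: -21259/120220 ≈ -0.17683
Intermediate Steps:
b(u) = -8*u
(b(383) + 88100)/(14537 - 495417) = (-8*383 + 88100)/(14537 - 495417) = (-3064 + 88100)/(-480880) = 85036*(-1/480880) = -21259/120220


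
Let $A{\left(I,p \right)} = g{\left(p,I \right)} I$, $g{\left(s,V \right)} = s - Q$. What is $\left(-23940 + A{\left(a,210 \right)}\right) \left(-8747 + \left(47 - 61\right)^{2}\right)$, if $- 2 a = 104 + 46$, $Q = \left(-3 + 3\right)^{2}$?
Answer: $339389190$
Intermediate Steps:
$Q = 0$ ($Q = 0^{2} = 0$)
$g{\left(s,V \right)} = s$ ($g{\left(s,V \right)} = s - 0 = s + 0 = s$)
$a = -75$ ($a = - \frac{104 + 46}{2} = \left(- \frac{1}{2}\right) 150 = -75$)
$A{\left(I,p \right)} = I p$ ($A{\left(I,p \right)} = p I = I p$)
$\left(-23940 + A{\left(a,210 \right)}\right) \left(-8747 + \left(47 - 61\right)^{2}\right) = \left(-23940 - 15750\right) \left(-8747 + \left(47 - 61\right)^{2}\right) = \left(-23940 - 15750\right) \left(-8747 + \left(-14\right)^{2}\right) = - 39690 \left(-8747 + 196\right) = \left(-39690\right) \left(-8551\right) = 339389190$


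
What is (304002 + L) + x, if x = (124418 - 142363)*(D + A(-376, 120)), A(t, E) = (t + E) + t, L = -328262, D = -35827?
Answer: 654232495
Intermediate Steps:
A(t, E) = E + 2*t (A(t, E) = (E + t) + t = E + 2*t)
x = 654256755 (x = (124418 - 142363)*(-35827 + (120 + 2*(-376))) = -17945*(-35827 + (120 - 752)) = -17945*(-35827 - 632) = -17945*(-36459) = 654256755)
(304002 + L) + x = (304002 - 328262) + 654256755 = -24260 + 654256755 = 654232495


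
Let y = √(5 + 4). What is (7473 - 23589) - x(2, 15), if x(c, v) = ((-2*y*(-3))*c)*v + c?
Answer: -16658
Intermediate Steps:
y = 3 (y = √9 = 3)
x(c, v) = c + 18*c*v (x(c, v) = ((-2*3*(-3))*c)*v + c = ((-6*(-3))*c)*v + c = (18*c)*v + c = 18*c*v + c = c + 18*c*v)
(7473 - 23589) - x(2, 15) = (7473 - 23589) - 2*(1 + 18*15) = -16116 - 2*(1 + 270) = -16116 - 2*271 = -16116 - 1*542 = -16116 - 542 = -16658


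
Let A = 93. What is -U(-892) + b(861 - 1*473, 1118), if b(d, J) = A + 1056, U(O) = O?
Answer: 2041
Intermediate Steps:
b(d, J) = 1149 (b(d, J) = 93 + 1056 = 1149)
-U(-892) + b(861 - 1*473, 1118) = -1*(-892) + 1149 = 892 + 1149 = 2041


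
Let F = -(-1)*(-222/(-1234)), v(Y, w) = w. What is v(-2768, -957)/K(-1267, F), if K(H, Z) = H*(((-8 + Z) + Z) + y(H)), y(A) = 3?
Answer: -590469/3627421 ≈ -0.16278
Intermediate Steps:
F = 111/617 (F = -(-1)*(-222*(-1/1234)) = -(-1)*111/617 = -1*(-111/617) = 111/617 ≈ 0.17990)
K(H, Z) = H*(-5 + 2*Z) (K(H, Z) = H*(((-8 + Z) + Z) + 3) = H*((-8 + 2*Z) + 3) = H*(-5 + 2*Z))
v(-2768, -957)/K(-1267, F) = -957*(-1/(1267*(-5 + 2*(111/617)))) = -957*(-1/(1267*(-5 + 222/617))) = -957/((-1267*(-2863/617))) = -957/3627421/617 = -957*617/3627421 = -590469/3627421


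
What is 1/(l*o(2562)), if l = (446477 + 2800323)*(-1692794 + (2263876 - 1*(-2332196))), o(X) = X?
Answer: 1/24150342032644800 ≈ 4.1407e-17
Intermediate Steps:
l = 9426363010400 (l = 3246800*(-1692794 + (2263876 + 2332196)) = 3246800*(-1692794 + 4596072) = 3246800*2903278 = 9426363010400)
1/(l*o(2562)) = 1/(9426363010400*2562) = (1/9426363010400)*(1/2562) = 1/24150342032644800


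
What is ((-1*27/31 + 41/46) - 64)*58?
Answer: -2645815/713 ≈ -3710.8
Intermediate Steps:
((-1*27/31 + 41/46) - 64)*58 = ((-27*1/31 + 41*(1/46)) - 64)*58 = ((-27/31 + 41/46) - 64)*58 = (29/1426 - 64)*58 = -91235/1426*58 = -2645815/713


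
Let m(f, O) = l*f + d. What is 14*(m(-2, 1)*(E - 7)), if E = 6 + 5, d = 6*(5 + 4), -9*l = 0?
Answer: 3024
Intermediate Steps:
l = 0 (l = -1/9*0 = 0)
d = 54 (d = 6*9 = 54)
m(f, O) = 54 (m(f, O) = 0*f + 54 = 0 + 54 = 54)
E = 11
14*(m(-2, 1)*(E - 7)) = 14*(54*(11 - 7)) = 14*(54*4) = 14*216 = 3024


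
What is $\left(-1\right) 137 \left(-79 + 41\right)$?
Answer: $5206$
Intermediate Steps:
$\left(-1\right) 137 \left(-79 + 41\right) = \left(-137\right) \left(-38\right) = 5206$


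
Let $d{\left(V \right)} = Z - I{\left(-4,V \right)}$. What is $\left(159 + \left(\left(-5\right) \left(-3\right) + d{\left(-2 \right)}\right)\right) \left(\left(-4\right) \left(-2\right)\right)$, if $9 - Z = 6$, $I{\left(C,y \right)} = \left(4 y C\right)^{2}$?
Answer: $-6776$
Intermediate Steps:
$I{\left(C,y \right)} = 16 C^{2} y^{2}$ ($I{\left(C,y \right)} = \left(4 C y\right)^{2} = 16 C^{2} y^{2}$)
$Z = 3$ ($Z = 9 - 6 = 3$)
$d{\left(V \right)} = 3 - 256 V^{2}$ ($d{\left(V \right)} = 3 - 16 \left(-4\right)^{2} V^{2} = 3 - 16 \cdot 16 V^{2} = 3 - 256 V^{2}$)
$\left(159 + \left(\left(-5\right) \left(-3\right) + d{\left(-2 \right)}\right)\right) \left(\left(-4\right) \left(-2\right)\right) = \left(159 + \left(\left(-5\right) \left(-3\right) + \left(3 - 256 \left(-2\right)^{2}\right)\right)\right) \left(\left(-4\right) \left(-2\right)\right) = \left(159 + \left(15 + \left(3 - 1024\right)\right)\right) 8 = \left(159 + \left(15 - 1021\right)\right) 8 = \left(159 - 1006\right) 8 = \left(-847\right) 8 = -6776$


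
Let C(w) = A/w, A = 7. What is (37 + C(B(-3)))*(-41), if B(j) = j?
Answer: -4264/3 ≈ -1421.3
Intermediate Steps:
C(w) = 7/w
(37 + C(B(-3)))*(-41) = (37 + 7/(-3))*(-41) = (37 + 7*(-⅓))*(-41) = (37 - 7/3)*(-41) = (104/3)*(-41) = -4264/3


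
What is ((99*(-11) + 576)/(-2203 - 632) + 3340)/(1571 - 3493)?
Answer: -350719/201810 ≈ -1.7379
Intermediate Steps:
((99*(-11) + 576)/(-2203 - 632) + 3340)/(1571 - 3493) = ((-1089 + 576)/(-2835) + 3340)/(-1922) = (-513*(-1/2835) + 3340)*(-1/1922) = (19/105 + 3340)*(-1/1922) = (350719/105)*(-1/1922) = -350719/201810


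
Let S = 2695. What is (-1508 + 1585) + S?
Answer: 2772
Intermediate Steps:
(-1508 + 1585) + S = (-1508 + 1585) + 2695 = 77 + 2695 = 2772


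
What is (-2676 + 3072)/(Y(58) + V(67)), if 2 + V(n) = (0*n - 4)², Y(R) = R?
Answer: 11/2 ≈ 5.5000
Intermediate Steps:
V(n) = 14 (V(n) = -2 + (0*n - 4)² = -2 + (0 - 4)² = -2 + (-4)² = -2 + 16 = 14)
(-2676 + 3072)/(Y(58) + V(67)) = (-2676 + 3072)/(58 + 14) = 396/72 = 396*(1/72) = 11/2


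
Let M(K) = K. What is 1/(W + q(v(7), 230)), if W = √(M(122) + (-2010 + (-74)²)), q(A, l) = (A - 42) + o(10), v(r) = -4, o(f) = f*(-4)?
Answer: -43/1904 - √897/1904 ≈ -0.038314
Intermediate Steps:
o(f) = -4*f
q(A, l) = -82 + A (q(A, l) = (A - 42) - 4*10 = (-42 + A) - 40 = -82 + A)
W = 2*√897 (W = √(122 + (-2010 + (-74)²)) = √(122 + (-2010 + 5476)) = √(122 + 3466) = √3588 = 2*√897 ≈ 59.900)
1/(W + q(v(7), 230)) = 1/(2*√897 + (-82 - 4)) = 1/(2*√897 - 86) = 1/(-86 + 2*√897)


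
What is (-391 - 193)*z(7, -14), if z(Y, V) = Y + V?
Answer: 4088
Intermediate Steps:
z(Y, V) = V + Y
(-391 - 193)*z(7, -14) = (-391 - 193)*(-14 + 7) = -584*(-7) = 4088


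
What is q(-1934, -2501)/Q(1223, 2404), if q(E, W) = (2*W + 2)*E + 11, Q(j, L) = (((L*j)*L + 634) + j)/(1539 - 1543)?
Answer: -38680044/7067983025 ≈ -0.0054726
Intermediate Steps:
Q(j, L) = -317/2 - j/4 - j*L**2/4 (Q(j, L) = ((j*L**2 + 634) + j)/(-4) = ((634 + j*L**2) + j)*(-1/4) = (634 + j + j*L**2)*(-1/4) = -317/2 - j/4 - j*L**2/4)
q(E, W) = 11 + E*(2 + 2*W) (q(E, W) = (2 + 2*W)*E + 11 = E*(2 + 2*W) + 11 = 11 + E*(2 + 2*W))
q(-1934, -2501)/Q(1223, 2404) = (11 + 2*(-1934) + 2*(-1934)*(-2501))/(-317/2 - 1/4*1223 - 1/4*1223*2404**2) = (11 - 3868 + 9673868)/(-317/2 - 1223/4 - 1/4*1223*5779216) = 9670011/(-317/2 - 1223/4 - 1766995292) = 9670011/(-7067983025/4) = 9670011*(-4/7067983025) = -38680044/7067983025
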